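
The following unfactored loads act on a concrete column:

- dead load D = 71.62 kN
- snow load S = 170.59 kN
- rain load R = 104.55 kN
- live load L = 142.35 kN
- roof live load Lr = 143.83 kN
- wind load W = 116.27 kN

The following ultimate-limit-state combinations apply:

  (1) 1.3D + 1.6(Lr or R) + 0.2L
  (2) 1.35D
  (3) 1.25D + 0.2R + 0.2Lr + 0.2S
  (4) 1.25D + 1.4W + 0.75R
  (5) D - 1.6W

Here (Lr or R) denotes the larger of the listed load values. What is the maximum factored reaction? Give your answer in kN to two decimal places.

(Lr or R) → Lr = 143.83 kN.
(1) 1.3(71.62) + 1.6(143.83) + 0.2(142.35) = 351.70
(2) 1.35(71.62) = 96.69
(3) 1.25(71.62) + 0.2(104.55) + 0.2(143.83) + 0.2(170.59) = 173.32
(4) 1.25(71.62) + 1.4(116.27) + 0.75(104.55) = 89.53 + 162.78 + 78.41 = 330.72
(5) 1.0(71.62) - 1.6(116.27) = 71.62 - 186.03 = -114.41
Combination 1 governs: V_u = 351.70 kN.

351.70 kN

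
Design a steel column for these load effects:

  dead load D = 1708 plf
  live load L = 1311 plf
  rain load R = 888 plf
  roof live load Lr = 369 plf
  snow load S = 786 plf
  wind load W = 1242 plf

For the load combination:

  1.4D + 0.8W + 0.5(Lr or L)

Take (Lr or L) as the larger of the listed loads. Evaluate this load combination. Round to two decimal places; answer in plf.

4040.30 plf

(Lr or L) → L = 1311 plf.
1.4(1708) + 0.8(1242) + 0.5(1311) = 2391.20 + 993.60 + 655.50 = 4040.30
w_u = 4040.30 plf.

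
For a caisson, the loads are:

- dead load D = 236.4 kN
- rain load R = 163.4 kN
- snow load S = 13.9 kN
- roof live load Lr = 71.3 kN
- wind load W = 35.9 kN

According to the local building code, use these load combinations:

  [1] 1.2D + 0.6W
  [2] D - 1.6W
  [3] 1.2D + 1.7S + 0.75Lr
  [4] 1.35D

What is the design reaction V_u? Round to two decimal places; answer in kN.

[1] 1.2(236.4) + 0.6(35.9) = 305.22
[2] 1.0(236.4) - 1.6(35.9) = 178.96
[3] 1.2(236.4) + 1.7(13.9) + 0.75(71.3) = 360.79
[4] 1.35(236.4) = 319.14
Maximum is from combination 3.

360.79 kN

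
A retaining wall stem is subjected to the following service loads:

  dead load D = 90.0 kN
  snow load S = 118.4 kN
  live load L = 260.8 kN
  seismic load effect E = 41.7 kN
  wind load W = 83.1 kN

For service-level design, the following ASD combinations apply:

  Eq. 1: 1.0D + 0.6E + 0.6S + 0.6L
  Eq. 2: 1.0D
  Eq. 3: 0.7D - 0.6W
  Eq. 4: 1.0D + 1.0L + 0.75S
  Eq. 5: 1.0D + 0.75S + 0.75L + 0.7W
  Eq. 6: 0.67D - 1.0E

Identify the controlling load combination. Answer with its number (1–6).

Combination 4

Eq. 1: 1.0(90.0) + 0.6(41.7) + 0.6(118.4) + 0.6(260.8) = 90.0 + 25.0 + 71.0 + 156.5 = 342.5
Eq. 2: 1.0(90.0) = 90.0
Eq. 3: 0.7(90.0) - 0.6(83.1) = 63.0 - 49.9 = 13.1
Eq. 4: 1.0(90.0) + 1.0(260.8) + 0.75(118.4) = 90.0 + 260.8 + 88.8 = 439.6
Eq. 5: 1.0(90.0) + 0.75(118.4) + 0.75(260.8) + 0.7(83.1) = 90.0 + 88.8 + 195.6 + 58.2 = 432.6
Eq. 6: 0.67(90.0) - 1.0(41.7) = 60.3 - 41.7 = 18.6
The largest value is 439.6 kN from combination 4.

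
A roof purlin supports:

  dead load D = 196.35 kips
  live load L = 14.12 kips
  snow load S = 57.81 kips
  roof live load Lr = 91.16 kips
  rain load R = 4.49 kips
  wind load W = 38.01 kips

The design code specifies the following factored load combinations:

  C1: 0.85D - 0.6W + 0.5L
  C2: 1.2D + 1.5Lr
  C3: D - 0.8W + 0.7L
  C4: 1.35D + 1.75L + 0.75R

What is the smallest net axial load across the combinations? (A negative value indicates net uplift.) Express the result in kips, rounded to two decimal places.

C1: 0.85(196.35) - 0.6(38.01) + 0.5(14.12) = 166.90 - 22.81 + 7.06 = 151.15
C2: 1.2(196.35) + 1.5(91.16) = 235.62 + 136.74 = 372.36
C3: 1.0(196.35) - 0.8(38.01) + 0.7(14.12) = 175.83
C4: 1.35(196.35) + 1.75(14.12) + 0.75(4.49) = 265.07 + 24.71 + 3.37 = 293.15
Combination 1 gives the minimum: 151.15 kips.

151.15 kips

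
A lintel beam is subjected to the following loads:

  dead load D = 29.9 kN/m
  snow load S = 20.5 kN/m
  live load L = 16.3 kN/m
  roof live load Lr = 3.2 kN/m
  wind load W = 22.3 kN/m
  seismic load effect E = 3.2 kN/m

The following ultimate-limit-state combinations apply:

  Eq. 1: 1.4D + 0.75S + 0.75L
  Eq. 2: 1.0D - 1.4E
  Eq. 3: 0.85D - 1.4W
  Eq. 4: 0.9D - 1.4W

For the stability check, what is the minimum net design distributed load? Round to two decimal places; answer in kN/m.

-5.81 kN/m

Eq. 1: 1.4(29.9) + 0.75(20.5) + 0.75(16.3) = 69.46
Eq. 2: 1.0(29.9) - 1.4(3.2) = 29.90 - 4.48 = 25.42
Eq. 3: 0.85(29.9) - 1.4(22.3) = -5.81
Eq. 4: 0.9(29.9) - 1.4(22.3) = 26.91 - 31.22 = -4.31
Combination 3 gives the minimum: -5.81 kN/m.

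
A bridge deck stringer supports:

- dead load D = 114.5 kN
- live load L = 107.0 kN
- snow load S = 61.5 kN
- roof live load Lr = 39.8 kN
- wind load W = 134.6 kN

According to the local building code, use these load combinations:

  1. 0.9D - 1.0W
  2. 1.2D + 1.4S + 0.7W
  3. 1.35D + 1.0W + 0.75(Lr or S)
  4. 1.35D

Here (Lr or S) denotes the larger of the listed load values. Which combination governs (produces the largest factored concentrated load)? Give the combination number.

(Lr or S) → S = 61.5 kN.
1. 0.9(114.5) - 1.0(134.6) = -31.6
2. 1.2(114.5) + 1.4(61.5) + 0.7(134.6) = 137.4 + 86.1 + 94.2 = 317.7
3. 1.35(114.5) + 1.0(134.6) + 0.75(61.5) = 154.6 + 134.6 + 46.1 = 335.3
4. 1.35(114.5) = 154.6
The largest value is 335.3 kN from combination 3.

Combination 3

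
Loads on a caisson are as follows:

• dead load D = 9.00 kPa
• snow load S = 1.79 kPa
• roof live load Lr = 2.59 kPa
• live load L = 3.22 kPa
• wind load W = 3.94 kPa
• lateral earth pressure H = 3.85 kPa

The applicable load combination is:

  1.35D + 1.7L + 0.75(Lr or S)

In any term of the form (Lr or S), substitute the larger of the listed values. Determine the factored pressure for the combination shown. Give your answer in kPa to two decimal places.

(Lr or S) → Lr = 2.59 kPa.
1.35(9.00) + 1.7(3.22) + 0.75(2.59) = 19.57
p_u = 19.57 kPa.

19.57 kPa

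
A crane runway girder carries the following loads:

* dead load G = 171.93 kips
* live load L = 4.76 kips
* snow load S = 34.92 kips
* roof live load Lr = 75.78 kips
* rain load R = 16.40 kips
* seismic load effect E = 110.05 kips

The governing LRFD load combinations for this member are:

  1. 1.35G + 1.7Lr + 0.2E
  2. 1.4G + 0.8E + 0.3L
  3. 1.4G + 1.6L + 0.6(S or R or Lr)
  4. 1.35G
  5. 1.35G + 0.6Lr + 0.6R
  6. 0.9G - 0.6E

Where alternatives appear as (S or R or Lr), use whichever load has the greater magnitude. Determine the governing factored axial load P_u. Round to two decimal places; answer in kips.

382.94 kips

(S or R or Lr) → Lr = 75.78 kips.
1. 1.35(171.93) + 1.7(75.78) + 0.2(110.05) = 382.94
2. 1.4(171.93) + 0.8(110.05) + 0.3(4.76) = 240.70 + 88.04 + 1.43 = 330.17
3. 1.4(171.93) + 1.6(4.76) + 0.6(75.78) = 240.70 + 7.62 + 45.47 = 293.79
4. 1.35(171.93) = 232.11
5. 1.35(171.93) + 0.6(75.78) + 0.6(16.40) = 287.41
6. 0.9(171.93) - 0.6(110.05) = 154.74 - 66.03 = 88.71
Combination 1 governs: P_u = 382.94 kips.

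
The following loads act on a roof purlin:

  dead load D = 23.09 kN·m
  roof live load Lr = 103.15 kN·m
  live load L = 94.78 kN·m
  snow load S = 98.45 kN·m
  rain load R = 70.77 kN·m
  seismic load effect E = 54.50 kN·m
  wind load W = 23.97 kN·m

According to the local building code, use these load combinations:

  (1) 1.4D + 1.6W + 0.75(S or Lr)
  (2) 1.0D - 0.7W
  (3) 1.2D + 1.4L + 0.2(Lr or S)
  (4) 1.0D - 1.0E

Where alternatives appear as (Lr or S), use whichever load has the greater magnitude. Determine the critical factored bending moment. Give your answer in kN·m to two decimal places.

181.03 kN·m

(S or Lr) → Lr = 103.15 kN·m; (Lr or S) → Lr = 103.15 kN·m.
(1) 1.4(23.09) + 1.6(23.97) + 0.75(103.15) = 32.33 + 38.35 + 77.36 = 148.04
(2) 1.0(23.09) - 0.7(23.97) = 23.09 - 16.78 = 6.31
(3) 1.2(23.09) + 1.4(94.78) + 0.2(103.15) = 27.71 + 132.69 + 20.63 = 181.03
(4) 1.0(23.09) - 1.0(54.50) = 23.09 - 54.50 = -31.41
Maximum is from combination 3.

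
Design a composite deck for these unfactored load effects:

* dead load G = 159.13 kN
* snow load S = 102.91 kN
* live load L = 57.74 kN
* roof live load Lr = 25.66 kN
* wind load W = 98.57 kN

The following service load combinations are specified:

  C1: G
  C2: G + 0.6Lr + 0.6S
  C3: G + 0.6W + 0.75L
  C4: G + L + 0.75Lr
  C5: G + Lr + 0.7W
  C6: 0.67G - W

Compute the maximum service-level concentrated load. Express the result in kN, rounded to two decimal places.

261.58 kN

C1: 1.0(159.13) = 159.13
C2: 1.0(159.13) + 0.6(25.66) + 0.6(102.91) = 236.27
C3: 1.0(159.13) + 0.6(98.57) + 0.75(57.74) = 159.13 + 59.14 + 43.31 = 261.58
C4: 1.0(159.13) + 1.0(57.74) + 0.75(25.66) = 159.13 + 57.74 + 19.25 = 236.12
C5: 1.0(159.13) + 1.0(25.66) + 0.7(98.57) = 159.13 + 25.66 + 69.00 = 253.79
C6: 0.67(159.13) - 1.0(98.57) = 106.62 - 98.57 = 8.05
Combination 3 governs: P = 261.58 kN.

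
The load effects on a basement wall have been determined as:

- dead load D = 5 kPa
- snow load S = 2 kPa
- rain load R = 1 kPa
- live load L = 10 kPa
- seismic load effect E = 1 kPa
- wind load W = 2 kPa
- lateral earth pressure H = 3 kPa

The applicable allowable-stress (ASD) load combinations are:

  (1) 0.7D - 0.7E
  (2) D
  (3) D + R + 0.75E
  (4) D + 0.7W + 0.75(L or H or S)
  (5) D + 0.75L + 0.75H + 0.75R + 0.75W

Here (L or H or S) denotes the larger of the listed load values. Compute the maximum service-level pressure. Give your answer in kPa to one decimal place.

17.0 kPa

(L or H or S) → L = 10 kPa.
(1) 0.7(5) - 0.7(1) = 2.8
(2) 1.0(5) = 5.0
(3) 1.0(5) + 1.0(1) + 0.75(1) = 6.8
(4) 1.0(5) + 0.7(2) + 0.75(10) = 13.9
(5) 1.0(5) + 0.75(10) + 0.75(3) + 0.75(1) + 0.75(2) = 17.0
Combination 5 governs: p = 17.0 kPa.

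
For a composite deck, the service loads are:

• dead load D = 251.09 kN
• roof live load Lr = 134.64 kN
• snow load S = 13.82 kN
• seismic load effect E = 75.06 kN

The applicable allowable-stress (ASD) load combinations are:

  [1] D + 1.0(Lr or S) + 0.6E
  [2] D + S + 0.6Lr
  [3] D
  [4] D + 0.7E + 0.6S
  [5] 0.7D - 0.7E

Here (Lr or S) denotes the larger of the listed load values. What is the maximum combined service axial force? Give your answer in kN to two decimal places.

(Lr or S) → Lr = 134.64 kN.
[1] 1.0(251.09) + 1.0(134.64) + 0.6(75.06) = 251.09 + 134.64 + 45.04 = 430.77
[2] 1.0(251.09) + 1.0(13.82) + 0.6(134.64) = 251.09 + 13.82 + 80.78 = 345.69
[3] 1.0(251.09) = 251.09
[4] 1.0(251.09) + 0.7(75.06) + 0.6(13.82) = 251.09 + 52.54 + 8.29 = 311.92
[5] 0.7(251.09) - 0.7(75.06) = 175.76 - 52.54 = 123.22
Maximum is from combination 1.

430.77 kN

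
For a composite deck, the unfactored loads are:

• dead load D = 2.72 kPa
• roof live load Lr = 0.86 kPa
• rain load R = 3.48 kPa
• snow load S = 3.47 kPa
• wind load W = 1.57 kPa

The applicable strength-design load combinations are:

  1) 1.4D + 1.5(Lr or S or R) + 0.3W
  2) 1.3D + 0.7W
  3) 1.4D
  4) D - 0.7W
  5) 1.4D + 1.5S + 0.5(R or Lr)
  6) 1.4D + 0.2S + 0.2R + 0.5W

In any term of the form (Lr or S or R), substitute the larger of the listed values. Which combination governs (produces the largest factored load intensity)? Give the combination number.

Combination 5

(Lr or S or R) → R = 3.48 kPa; (R or Lr) → R = 3.48 kPa.
1) 1.4(2.72) + 1.5(3.48) + 0.3(1.57) = 3.81 + 5.22 + 0.47 = 9.50
2) 1.3(2.72) + 0.7(1.57) = 3.54 + 1.10 = 4.64
3) 1.4(2.72) = 3.81
4) 1.0(2.72) - 0.7(1.57) = 2.72 - 1.10 = 1.62
5) 1.4(2.72) + 1.5(3.47) + 0.5(3.48) = 10.75
6) 1.4(2.72) + 0.2(3.47) + 0.2(3.48) + 0.5(1.57) = 5.98
The largest value is 10.75 kPa from combination 5.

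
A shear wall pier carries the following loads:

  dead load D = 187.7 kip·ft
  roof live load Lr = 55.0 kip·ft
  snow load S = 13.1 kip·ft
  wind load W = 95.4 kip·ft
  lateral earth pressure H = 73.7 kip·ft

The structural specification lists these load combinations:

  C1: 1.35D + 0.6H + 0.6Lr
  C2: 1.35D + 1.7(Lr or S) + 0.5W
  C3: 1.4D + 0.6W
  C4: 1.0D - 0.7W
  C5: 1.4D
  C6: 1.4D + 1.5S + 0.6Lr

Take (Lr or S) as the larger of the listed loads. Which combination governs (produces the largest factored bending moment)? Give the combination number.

(Lr or S) → Lr = 55.0 kip·ft.
C1: 1.35(187.7) + 0.6(73.7) + 0.6(55.0) = 253.4 + 44.2 + 33.0 = 330.6
C2: 1.35(187.7) + 1.7(55.0) + 0.5(95.4) = 253.4 + 93.5 + 47.7 = 394.6
C3: 1.4(187.7) + 0.6(95.4) = 262.8 + 57.2 = 320.0
C4: 1.0(187.7) - 0.7(95.4) = 187.7 - 66.8 = 120.9
C5: 1.4(187.7) = 262.8
C6: 1.4(187.7) + 1.5(13.1) + 0.6(55.0) = 315.4
The largest value is 394.6 kip·ft from combination 2.

Combination 2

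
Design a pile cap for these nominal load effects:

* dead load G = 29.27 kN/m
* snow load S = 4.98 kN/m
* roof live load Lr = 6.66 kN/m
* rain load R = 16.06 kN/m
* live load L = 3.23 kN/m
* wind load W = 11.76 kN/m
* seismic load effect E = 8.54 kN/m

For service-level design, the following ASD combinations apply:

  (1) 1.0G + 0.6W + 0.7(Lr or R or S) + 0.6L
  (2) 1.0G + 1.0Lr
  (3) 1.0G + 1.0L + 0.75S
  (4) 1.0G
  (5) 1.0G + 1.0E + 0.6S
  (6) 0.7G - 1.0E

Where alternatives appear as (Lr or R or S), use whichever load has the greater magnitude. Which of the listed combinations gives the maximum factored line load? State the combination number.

Combination 1

(Lr or R or S) → R = 16.06 kN/m.
(1) 1.0(29.27) + 0.6(11.76) + 0.7(16.06) + 0.6(3.23) = 29.27 + 7.06 + 11.24 + 1.94 = 49.51
(2) 1.0(29.27) + 1.0(6.66) = 29.27 + 6.66 = 35.93
(3) 1.0(29.27) + 1.0(3.23) + 0.75(4.98) = 29.27 + 3.23 + 3.74 = 36.24
(4) 1.0(29.27) = 29.27
(5) 1.0(29.27) + 1.0(8.54) + 0.6(4.98) = 29.27 + 8.54 + 2.99 = 40.80
(6) 0.7(29.27) - 1.0(8.54) = 20.49 - 8.54 = 11.95
The largest value is 49.51 kN/m from combination 1.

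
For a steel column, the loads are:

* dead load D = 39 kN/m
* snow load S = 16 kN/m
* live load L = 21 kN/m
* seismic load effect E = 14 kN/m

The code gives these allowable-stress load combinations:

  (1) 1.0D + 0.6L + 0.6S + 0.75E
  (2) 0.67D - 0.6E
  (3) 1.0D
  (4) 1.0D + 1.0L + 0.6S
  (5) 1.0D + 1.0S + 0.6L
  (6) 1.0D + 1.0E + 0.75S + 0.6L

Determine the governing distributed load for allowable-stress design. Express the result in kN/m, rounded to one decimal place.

77.6 kN/m

(1) 1.0(39) + 0.6(21) + 0.6(16) + 0.75(14) = 39.0 + 12.6 + 9.6 + 10.5 = 71.7
(2) 0.67(39) - 0.6(14) = 26.1 - 8.4 = 17.7
(3) 1.0(39) = 39.0
(4) 1.0(39) + 1.0(21) + 0.6(16) = 39.0 + 21.0 + 9.6 = 69.6
(5) 1.0(39) + 1.0(16) + 0.6(21) = 39.0 + 16.0 + 12.6 = 67.6
(6) 1.0(39) + 1.0(14) + 0.75(16) + 0.6(21) = 39.0 + 14.0 + 12.0 + 12.6 = 77.6
Maximum is from combination 6.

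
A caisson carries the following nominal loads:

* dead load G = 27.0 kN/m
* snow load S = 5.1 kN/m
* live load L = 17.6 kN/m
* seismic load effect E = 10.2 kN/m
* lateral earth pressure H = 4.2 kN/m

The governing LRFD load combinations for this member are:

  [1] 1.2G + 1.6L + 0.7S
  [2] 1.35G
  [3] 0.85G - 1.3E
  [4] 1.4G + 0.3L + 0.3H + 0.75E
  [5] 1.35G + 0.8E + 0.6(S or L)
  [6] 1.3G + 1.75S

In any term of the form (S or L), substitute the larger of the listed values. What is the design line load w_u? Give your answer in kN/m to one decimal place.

64.1 kN/m

(S or L) → L = 17.6 kN/m.
[1] 1.2(27.0) + 1.6(17.6) + 0.7(5.1) = 64.1
[2] 1.35(27.0) = 36.5
[3] 0.85(27.0) - 1.3(10.2) = 23.0 - 13.3 = 9.7
[4] 1.4(27.0) + 0.3(17.6) + 0.3(4.2) + 0.75(10.2) = 52.0
[5] 1.35(27.0) + 0.8(10.2) + 0.6(17.6) = 55.2
[6] 1.3(27.0) + 1.75(5.1) = 35.1 + 8.9 = 44.0
Combination 1 governs: w_u = 64.1 kN/m.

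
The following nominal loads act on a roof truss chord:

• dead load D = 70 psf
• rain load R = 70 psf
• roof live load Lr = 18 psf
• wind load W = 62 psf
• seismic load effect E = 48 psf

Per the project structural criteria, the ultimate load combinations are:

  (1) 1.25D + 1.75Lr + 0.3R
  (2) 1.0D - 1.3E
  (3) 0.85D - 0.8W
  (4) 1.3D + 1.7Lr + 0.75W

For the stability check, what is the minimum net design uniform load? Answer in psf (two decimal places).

7.60 psf

(1) 1.25(70) + 1.75(18) + 0.3(70) = 87.50 + 31.50 + 21.00 = 140.00
(2) 1.0(70) - 1.3(48) = 70.00 - 62.40 = 7.60
(3) 0.85(70) - 0.8(62) = 59.50 - 49.60 = 9.90
(4) 1.3(70) + 1.7(18) + 0.75(62) = 91.00 + 30.60 + 46.50 = 168.10
Combination 2 gives the minimum: 7.60 psf.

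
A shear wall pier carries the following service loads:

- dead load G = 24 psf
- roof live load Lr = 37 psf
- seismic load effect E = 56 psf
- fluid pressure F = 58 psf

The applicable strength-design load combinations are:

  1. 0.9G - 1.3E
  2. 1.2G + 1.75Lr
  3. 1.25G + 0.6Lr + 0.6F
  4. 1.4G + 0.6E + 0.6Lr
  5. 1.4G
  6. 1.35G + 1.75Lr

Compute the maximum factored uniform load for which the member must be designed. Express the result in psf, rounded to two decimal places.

97.15 psf

1. 0.9(24) - 1.3(56) = 21.60 - 72.80 = -51.20
2. 1.2(24) + 1.75(37) = 28.80 + 64.75 = 93.55
3. 1.25(24) + 0.6(37) + 0.6(58) = 30.00 + 22.20 + 34.80 = 87.00
4. 1.4(24) + 0.6(56) + 0.6(37) = 33.60 + 33.60 + 22.20 = 89.40
5. 1.4(24) = 33.60
6. 1.35(24) + 1.75(37) = 32.40 + 64.75 = 97.15
Maximum is from combination 6.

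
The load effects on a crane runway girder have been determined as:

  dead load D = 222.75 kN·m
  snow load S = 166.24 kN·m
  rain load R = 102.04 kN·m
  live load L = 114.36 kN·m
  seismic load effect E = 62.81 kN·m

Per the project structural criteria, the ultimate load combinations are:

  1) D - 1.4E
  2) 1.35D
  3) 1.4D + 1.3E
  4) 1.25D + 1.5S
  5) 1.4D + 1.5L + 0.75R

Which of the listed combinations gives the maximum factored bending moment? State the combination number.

Combination 5

1) 1.0(222.75) - 1.4(62.81) = 222.75 - 87.93 = 134.82
2) 1.35(222.75) = 300.71
3) 1.4(222.75) + 1.3(62.81) = 311.85 + 81.65 = 393.50
4) 1.25(222.75) + 1.5(166.24) = 278.44 + 249.36 = 527.80
5) 1.4(222.75) + 1.5(114.36) + 0.75(102.04) = 311.85 + 171.54 + 76.53 = 559.92
The largest value is 559.92 kN·m from combination 5.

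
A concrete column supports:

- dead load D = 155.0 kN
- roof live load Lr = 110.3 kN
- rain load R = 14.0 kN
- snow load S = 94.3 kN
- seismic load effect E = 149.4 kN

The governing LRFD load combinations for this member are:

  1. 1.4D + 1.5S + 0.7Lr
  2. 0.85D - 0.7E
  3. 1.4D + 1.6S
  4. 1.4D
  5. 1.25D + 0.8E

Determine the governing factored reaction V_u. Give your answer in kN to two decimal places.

435.66 kN

1. 1.4(155.0) + 1.5(94.3) + 0.7(110.3) = 217.00 + 141.45 + 77.21 = 435.66
2. 0.85(155.0) - 0.7(149.4) = 131.75 - 104.58 = 27.17
3. 1.4(155.0) + 1.6(94.3) = 217.00 + 150.88 = 367.88
4. 1.4(155.0) = 217.00
5. 1.25(155.0) + 0.8(149.4) = 193.75 + 119.52 = 313.27
Combination 1 governs: V_u = 435.66 kN.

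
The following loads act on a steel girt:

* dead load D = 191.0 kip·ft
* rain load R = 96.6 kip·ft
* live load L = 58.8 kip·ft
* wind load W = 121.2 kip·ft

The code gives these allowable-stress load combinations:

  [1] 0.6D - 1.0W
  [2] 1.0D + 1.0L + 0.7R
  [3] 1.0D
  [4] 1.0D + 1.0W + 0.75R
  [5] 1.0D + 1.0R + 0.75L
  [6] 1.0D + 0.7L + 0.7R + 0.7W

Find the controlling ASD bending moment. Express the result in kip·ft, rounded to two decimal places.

384.65 kip·ft

[1] 0.6(191.0) - 1.0(121.2) = 114.60 - 121.20 = -6.60
[2] 1.0(191.0) + 1.0(58.8) + 0.7(96.6) = 191.00 + 58.80 + 67.62 = 317.42
[3] 1.0(191.0) = 191.00
[4] 1.0(191.0) + 1.0(121.2) + 0.75(96.6) = 191.00 + 121.20 + 72.45 = 384.65
[5] 1.0(191.0) + 1.0(96.6) + 0.75(58.8) = 191.00 + 96.60 + 44.10 = 331.70
[6] 1.0(191.0) + 0.7(58.8) + 0.7(96.6) + 0.7(121.2) = 191.00 + 41.16 + 67.62 + 84.84 = 384.62
Maximum is from combination 4.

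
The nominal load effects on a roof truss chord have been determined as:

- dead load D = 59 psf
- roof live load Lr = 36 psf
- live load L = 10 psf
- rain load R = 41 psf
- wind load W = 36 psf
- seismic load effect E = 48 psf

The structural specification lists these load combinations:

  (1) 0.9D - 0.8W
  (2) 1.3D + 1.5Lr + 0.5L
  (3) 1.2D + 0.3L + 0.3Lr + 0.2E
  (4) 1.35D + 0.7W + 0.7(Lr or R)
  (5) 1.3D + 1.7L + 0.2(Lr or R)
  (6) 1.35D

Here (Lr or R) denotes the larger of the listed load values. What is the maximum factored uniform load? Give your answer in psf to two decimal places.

(Lr or R) → R = 41 psf.
(1) 0.9(59) - 0.8(36) = 53.10 - 28.80 = 24.30
(2) 1.3(59) + 1.5(36) + 0.5(10) = 76.70 + 54.00 + 5.00 = 135.70
(3) 1.2(59) + 0.3(10) + 0.3(36) + 0.2(48) = 70.80 + 3.00 + 10.80 + 9.60 = 94.20
(4) 1.35(59) + 0.7(36) + 0.7(41) = 79.65 + 25.20 + 28.70 = 133.55
(5) 1.3(59) + 1.7(10) + 0.2(41) = 76.70 + 17.00 + 8.20 = 101.90
(6) 1.35(59) = 79.65
Maximum is from combination 2.

135.70 psf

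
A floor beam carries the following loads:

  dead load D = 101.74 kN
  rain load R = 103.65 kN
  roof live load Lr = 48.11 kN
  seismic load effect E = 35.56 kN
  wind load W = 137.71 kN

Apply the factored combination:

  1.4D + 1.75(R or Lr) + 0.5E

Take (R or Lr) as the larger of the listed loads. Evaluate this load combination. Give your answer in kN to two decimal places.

(R or Lr) → R = 103.65 kN.
1.4(101.74) + 1.75(103.65) + 0.5(35.56) = 341.60
P_u = 341.60 kN.

341.60 kN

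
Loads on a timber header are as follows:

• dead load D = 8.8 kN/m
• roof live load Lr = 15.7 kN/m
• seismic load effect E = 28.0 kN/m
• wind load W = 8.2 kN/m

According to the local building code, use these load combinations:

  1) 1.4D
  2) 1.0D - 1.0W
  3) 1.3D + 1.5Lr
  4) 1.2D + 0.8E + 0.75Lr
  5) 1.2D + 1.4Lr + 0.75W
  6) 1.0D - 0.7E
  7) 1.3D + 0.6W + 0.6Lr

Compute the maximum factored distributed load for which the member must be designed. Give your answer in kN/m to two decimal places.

44.74 kN/m

1) 1.4(8.8) = 12.32
2) 1.0(8.8) - 1.0(8.2) = 8.80 - 8.20 = 0.60
3) 1.3(8.8) + 1.5(15.7) = 11.44 + 23.55 = 34.99
4) 1.2(8.8) + 0.8(28.0) + 0.75(15.7) = 10.56 + 22.40 + 11.78 = 44.74
5) 1.2(8.8) + 1.4(15.7) + 0.75(8.2) = 10.56 + 21.98 + 6.15 = 38.69
6) 1.0(8.8) - 0.7(28.0) = 8.80 - 19.60 = -10.80
7) 1.3(8.8) + 0.6(8.2) + 0.6(15.7) = 11.44 + 4.92 + 9.42 = 25.78
Combination 4 governs: w_u = 44.74 kN/m.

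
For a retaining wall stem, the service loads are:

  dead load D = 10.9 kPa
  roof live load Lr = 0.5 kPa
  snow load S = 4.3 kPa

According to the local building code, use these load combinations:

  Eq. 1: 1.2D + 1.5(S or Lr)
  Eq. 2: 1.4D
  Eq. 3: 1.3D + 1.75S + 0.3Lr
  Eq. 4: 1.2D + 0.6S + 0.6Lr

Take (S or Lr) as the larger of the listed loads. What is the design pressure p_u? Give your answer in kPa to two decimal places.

21.85 kPa

(S or Lr) → S = 4.3 kPa.
Eq. 1: 1.2(10.9) + 1.5(4.3) = 13.08 + 6.45 = 19.53
Eq. 2: 1.4(10.9) = 15.26
Eq. 3: 1.3(10.9) + 1.75(4.3) + 0.3(0.5) = 14.17 + 7.53 + 0.15 = 21.85
Eq. 4: 1.2(10.9) + 0.6(4.3) + 0.6(0.5) = 13.08 + 2.58 + 0.30 = 15.96
The controlling combination is 3, giving 21.85 kPa.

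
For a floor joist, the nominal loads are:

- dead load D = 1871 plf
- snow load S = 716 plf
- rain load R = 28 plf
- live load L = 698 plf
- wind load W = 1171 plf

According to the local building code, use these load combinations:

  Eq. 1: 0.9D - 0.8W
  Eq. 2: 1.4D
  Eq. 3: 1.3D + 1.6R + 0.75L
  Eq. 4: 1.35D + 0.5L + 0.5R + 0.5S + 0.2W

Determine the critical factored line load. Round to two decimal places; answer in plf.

3481.05 plf

Eq. 1: 0.9(1871) - 0.8(1171) = 1683.90 - 936.80 = 747.10
Eq. 2: 1.4(1871) = 2619.40
Eq. 3: 1.3(1871) + 1.6(28) + 0.75(698) = 2432.30 + 44.80 + 523.50 = 3000.60
Eq. 4: 1.35(1871) + 0.5(698) + 0.5(28) + 0.5(716) + 0.2(1171) = 2525.85 + 349.00 + 14.00 + 358.00 + 234.20 = 3481.05
Maximum is from combination 4.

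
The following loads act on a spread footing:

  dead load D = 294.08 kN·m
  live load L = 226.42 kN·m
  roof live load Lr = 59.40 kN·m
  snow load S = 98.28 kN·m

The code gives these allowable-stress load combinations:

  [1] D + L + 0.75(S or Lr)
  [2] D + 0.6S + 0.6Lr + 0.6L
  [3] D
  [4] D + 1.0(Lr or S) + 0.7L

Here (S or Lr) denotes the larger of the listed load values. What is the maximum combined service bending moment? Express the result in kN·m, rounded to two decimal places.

594.21 kN·m

(S or Lr) → S = 98.28 kN·m; (Lr or S) → S = 98.28 kN·m.
[1] 1.0(294.08) + 1.0(226.42) + 0.75(98.28) = 294.08 + 226.42 + 73.71 = 594.21
[2] 1.0(294.08) + 0.6(98.28) + 0.6(59.40) + 0.6(226.42) = 294.08 + 58.97 + 35.64 + 135.85 = 524.54
[3] 1.0(294.08) = 294.08
[4] 1.0(294.08) + 1.0(98.28) + 0.7(226.42) = 294.08 + 98.28 + 158.49 = 550.85
Combination 1 governs: M = 594.21 kN·m.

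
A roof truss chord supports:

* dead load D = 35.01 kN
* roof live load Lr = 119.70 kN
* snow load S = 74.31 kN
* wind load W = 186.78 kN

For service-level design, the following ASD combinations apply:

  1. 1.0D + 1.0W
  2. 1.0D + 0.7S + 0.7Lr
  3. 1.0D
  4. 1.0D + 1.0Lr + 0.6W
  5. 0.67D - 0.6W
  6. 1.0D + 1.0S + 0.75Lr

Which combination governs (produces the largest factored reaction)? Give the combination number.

1. 1.0(35.01) + 1.0(186.78) = 35.01 + 186.78 = 221.79
2. 1.0(35.01) + 0.7(74.31) + 0.7(119.70) = 35.01 + 52.02 + 83.79 = 170.82
3. 1.0(35.01) = 35.01
4. 1.0(35.01) + 1.0(119.70) + 0.6(186.78) = 35.01 + 119.70 + 112.07 = 266.78
5. 0.67(35.01) - 0.6(186.78) = 23.46 - 112.07 = -88.61
6. 1.0(35.01) + 1.0(74.31) + 0.75(119.70) = 35.01 + 74.31 + 89.78 = 199.10
The largest value is 266.78 kN from combination 4.

Combination 4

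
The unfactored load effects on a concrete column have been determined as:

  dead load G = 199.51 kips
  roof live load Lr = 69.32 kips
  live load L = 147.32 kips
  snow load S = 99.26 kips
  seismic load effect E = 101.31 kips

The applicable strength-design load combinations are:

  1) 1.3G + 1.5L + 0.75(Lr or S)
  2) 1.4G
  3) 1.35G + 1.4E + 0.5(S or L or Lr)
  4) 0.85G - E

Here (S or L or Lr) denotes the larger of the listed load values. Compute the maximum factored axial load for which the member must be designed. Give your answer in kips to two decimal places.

554.79 kips

(Lr or S) → S = 99.26 kips; (S or L or Lr) → L = 147.32 kips.
1) 1.3(199.51) + 1.5(147.32) + 0.75(99.26) = 259.36 + 220.98 + 74.45 = 554.79
2) 1.4(199.51) = 279.31
3) 1.35(199.51) + 1.4(101.31) + 0.5(147.32) = 269.34 + 141.83 + 73.66 = 484.83
4) 0.85(199.51) - 1.0(101.31) = 169.58 - 101.31 = 68.27
Combination 1 governs: P_u = 554.79 kips.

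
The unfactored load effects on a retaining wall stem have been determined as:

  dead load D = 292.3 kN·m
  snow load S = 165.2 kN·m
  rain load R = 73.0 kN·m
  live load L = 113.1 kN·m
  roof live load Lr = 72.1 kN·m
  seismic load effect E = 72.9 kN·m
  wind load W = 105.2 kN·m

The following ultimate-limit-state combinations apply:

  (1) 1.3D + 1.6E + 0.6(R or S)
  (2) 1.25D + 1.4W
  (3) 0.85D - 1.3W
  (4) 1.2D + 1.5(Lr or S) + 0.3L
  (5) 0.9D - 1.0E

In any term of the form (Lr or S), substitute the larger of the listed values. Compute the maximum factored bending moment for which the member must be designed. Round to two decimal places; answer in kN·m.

632.49 kN·m

(R or S) → S = 165.2 kN·m; (Lr or S) → S = 165.2 kN·m.
(1) 1.3(292.3) + 1.6(72.9) + 0.6(165.2) = 595.75
(2) 1.25(292.3) + 1.4(105.2) = 512.66
(3) 0.85(292.3) - 1.3(105.2) = 111.70
(4) 1.2(292.3) + 1.5(165.2) + 0.3(113.1) = 632.49
(5) 0.9(292.3) - 1.0(72.9) = 190.17
The controlling combination is 4, giving 632.49 kN·m.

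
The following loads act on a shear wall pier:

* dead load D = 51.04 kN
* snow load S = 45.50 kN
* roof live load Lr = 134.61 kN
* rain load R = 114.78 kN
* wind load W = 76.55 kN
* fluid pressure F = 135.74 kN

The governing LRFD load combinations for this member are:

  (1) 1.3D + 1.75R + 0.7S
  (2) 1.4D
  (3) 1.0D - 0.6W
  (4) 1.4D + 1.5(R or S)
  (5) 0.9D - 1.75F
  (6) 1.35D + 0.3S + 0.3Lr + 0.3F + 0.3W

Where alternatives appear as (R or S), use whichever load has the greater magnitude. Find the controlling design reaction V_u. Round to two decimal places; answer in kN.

299.07 kN

(R or S) → R = 114.78 kN.
(1) 1.3(51.04) + 1.75(114.78) + 0.7(45.50) = 299.07
(2) 1.4(51.04) = 71.46
(3) 1.0(51.04) - 0.6(76.55) = 5.11
(4) 1.4(51.04) + 1.5(114.78) = 243.63
(5) 0.9(51.04) - 1.75(135.74) = -191.61
(6) 1.35(51.04) + 0.3(45.50) + 0.3(134.61) + 0.3(135.74) + 0.3(76.55) = 186.62
Combination 1 governs: V_u = 299.07 kN.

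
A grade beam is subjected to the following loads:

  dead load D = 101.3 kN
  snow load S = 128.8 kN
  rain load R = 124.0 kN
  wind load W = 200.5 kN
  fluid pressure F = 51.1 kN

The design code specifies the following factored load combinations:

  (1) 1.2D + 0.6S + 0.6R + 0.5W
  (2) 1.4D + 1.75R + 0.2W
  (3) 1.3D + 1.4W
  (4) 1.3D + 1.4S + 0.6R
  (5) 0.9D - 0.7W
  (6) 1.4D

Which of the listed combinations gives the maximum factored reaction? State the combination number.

Combination 3

(1) 1.2(101.3) + 0.6(128.8) + 0.6(124.0) + 0.5(200.5) = 121.56 + 77.28 + 74.40 + 100.25 = 373.49
(2) 1.4(101.3) + 1.75(124.0) + 0.2(200.5) = 141.82 + 217.00 + 40.10 = 398.92
(3) 1.3(101.3) + 1.4(200.5) = 131.69 + 280.70 = 412.39
(4) 1.3(101.3) + 1.4(128.8) + 0.6(124.0) = 131.69 + 180.32 + 74.40 = 386.41
(5) 0.9(101.3) - 0.7(200.5) = 91.17 - 140.35 = -49.18
(6) 1.4(101.3) = 141.82
The largest value is 412.39 kN from combination 3.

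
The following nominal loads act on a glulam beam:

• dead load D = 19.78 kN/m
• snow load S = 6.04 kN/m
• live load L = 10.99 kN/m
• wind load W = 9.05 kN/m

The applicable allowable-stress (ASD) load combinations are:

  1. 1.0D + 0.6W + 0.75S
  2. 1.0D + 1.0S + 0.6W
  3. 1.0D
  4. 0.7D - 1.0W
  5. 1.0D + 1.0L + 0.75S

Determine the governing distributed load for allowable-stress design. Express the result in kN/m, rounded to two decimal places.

1. 1.0(19.78) + 0.6(9.05) + 0.75(6.04) = 29.74
2. 1.0(19.78) + 1.0(6.04) + 0.6(9.05) = 31.25
3. 1.0(19.78) = 19.78
4. 0.7(19.78) - 1.0(9.05) = 4.80
5. 1.0(19.78) + 1.0(10.99) + 0.75(6.04) = 35.30
Combination 5 governs: w = 35.30 kN/m.

35.30 kN/m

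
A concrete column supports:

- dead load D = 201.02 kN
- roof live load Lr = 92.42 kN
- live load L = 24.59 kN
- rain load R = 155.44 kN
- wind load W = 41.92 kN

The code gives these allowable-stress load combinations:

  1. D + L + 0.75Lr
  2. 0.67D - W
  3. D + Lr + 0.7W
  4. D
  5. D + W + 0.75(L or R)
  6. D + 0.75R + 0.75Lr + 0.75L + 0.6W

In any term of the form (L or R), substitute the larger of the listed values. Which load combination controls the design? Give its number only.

(L or R) → R = 155.44 kN.
1. 1.0(201.02) + 1.0(24.59) + 0.75(92.42) = 201.02 + 24.59 + 69.32 = 294.93
2. 0.67(201.02) - 1.0(41.92) = 134.68 - 41.92 = 92.76
3. 1.0(201.02) + 1.0(92.42) + 0.7(41.92) = 201.02 + 92.42 + 29.34 = 322.78
4. 1.0(201.02) = 201.02
5. 1.0(201.02) + 1.0(41.92) + 0.75(155.44) = 201.02 + 41.92 + 116.58 = 359.52
6. 1.0(201.02) + 0.75(155.44) + 0.75(92.42) + 0.75(24.59) + 0.6(41.92) = 201.02 + 116.58 + 69.32 + 18.44 + 25.15 = 430.51
The largest value is 430.51 kN from combination 6.

Combination 6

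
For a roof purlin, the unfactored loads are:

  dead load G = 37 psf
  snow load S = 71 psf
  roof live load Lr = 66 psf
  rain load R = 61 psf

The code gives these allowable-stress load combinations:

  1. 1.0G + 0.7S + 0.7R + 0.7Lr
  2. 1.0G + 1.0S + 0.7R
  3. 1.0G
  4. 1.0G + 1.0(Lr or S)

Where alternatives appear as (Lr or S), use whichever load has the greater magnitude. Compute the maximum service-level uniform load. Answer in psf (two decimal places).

(Lr or S) → S = 71 psf.
1. 1.0(37) + 0.7(71) + 0.7(61) + 0.7(66) = 37.00 + 49.70 + 42.70 + 46.20 = 175.60
2. 1.0(37) + 1.0(71) + 0.7(61) = 37.00 + 71.00 + 42.70 = 150.70
3. 1.0(37) = 37.00
4. 1.0(37) + 1.0(71) = 37.00 + 71.00 = 108.00
The controlling combination is 1, giving 175.60 psf.

175.60 psf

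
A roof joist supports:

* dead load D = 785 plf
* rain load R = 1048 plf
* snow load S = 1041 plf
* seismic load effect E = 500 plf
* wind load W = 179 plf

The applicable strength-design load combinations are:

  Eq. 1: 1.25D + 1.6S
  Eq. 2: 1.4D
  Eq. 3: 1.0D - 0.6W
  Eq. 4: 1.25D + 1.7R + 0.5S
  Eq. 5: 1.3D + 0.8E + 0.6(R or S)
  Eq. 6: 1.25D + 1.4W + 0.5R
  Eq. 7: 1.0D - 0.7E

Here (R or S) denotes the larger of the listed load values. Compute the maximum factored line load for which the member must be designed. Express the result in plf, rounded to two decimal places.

3283.35 plf

(R or S) → R = 1048 plf.
Eq. 1: 1.25(785) + 1.6(1041) = 981.25 + 1665.60 = 2646.85
Eq. 2: 1.4(785) = 1099.00
Eq. 3: 1.0(785) - 0.6(179) = 785.00 - 107.40 = 677.60
Eq. 4: 1.25(785) + 1.7(1048) + 0.5(1041) = 981.25 + 1781.60 + 520.50 = 3283.35
Eq. 5: 1.3(785) + 0.8(500) + 0.6(1048) = 1020.50 + 400.00 + 628.80 = 2049.30
Eq. 6: 1.25(785) + 1.4(179) + 0.5(1048) = 981.25 + 250.60 + 524.00 = 1755.85
Eq. 7: 1.0(785) - 0.7(500) = 785.00 - 350.00 = 435.00
The controlling combination is 4, giving 3283.35 plf.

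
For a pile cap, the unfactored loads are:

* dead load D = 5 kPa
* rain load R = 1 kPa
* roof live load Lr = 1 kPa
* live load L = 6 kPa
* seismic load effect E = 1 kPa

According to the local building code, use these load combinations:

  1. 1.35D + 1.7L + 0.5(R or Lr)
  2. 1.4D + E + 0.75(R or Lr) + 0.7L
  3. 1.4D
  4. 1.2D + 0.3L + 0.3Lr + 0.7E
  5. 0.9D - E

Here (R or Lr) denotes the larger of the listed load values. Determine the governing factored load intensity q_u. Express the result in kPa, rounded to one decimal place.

17.5 kPa

(R or Lr) → R = 1 kPa.
1. 1.35(5) + 1.7(6) + 0.5(1) = 6.8 + 10.2 + 0.5 = 17.5
2. 1.4(5) + 1.0(1) + 0.75(1) + 0.7(6) = 7.0 + 1.0 + 0.8 + 4.2 = 13.0
3. 1.4(5) = 7.0
4. 1.2(5) + 0.3(6) + 0.3(1) + 0.7(1) = 6.0 + 1.8 + 0.3 + 0.7 = 8.8
5. 0.9(5) - 1.0(1) = 4.5 - 1.0 = 3.5
The controlling combination is 1, giving 17.5 kPa.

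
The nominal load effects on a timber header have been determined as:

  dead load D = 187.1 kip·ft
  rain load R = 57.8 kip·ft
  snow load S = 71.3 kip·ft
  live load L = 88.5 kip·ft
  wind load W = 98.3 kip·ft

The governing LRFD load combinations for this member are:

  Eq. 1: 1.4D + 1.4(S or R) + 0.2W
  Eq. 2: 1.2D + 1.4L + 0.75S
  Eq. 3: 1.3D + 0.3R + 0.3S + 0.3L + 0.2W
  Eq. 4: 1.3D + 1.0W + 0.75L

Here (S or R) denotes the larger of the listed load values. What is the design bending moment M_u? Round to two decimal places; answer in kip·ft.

(S or R) → S = 71.3 kip·ft.
Eq. 1: 1.4(187.1) + 1.4(71.3) + 0.2(98.3) = 261.94 + 99.82 + 19.66 = 381.42
Eq. 2: 1.2(187.1) + 1.4(88.5) + 0.75(71.3) = 224.52 + 123.90 + 53.48 = 401.90
Eq. 3: 1.3(187.1) + 0.3(57.8) + 0.3(71.3) + 0.3(88.5) + 0.2(98.3) = 243.23 + 17.34 + 21.39 + 26.55 + 19.66 = 328.17
Eq. 4: 1.3(187.1) + 1.0(98.3) + 0.75(88.5) = 243.23 + 98.30 + 66.38 = 407.91
Combination 4 governs: M_u = 407.91 kip·ft.

407.91 kip·ft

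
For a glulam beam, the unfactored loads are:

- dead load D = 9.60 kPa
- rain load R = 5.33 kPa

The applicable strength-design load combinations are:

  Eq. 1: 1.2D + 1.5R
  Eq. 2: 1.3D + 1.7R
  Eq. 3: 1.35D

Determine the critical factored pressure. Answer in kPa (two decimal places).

21.54 kPa

Eq. 1: 1.2(9.60) + 1.5(5.33) = 11.52 + 8.00 = 19.52
Eq. 2: 1.3(9.60) + 1.7(5.33) = 12.48 + 9.06 = 21.54
Eq. 3: 1.35(9.60) = 12.96
Combination 2 governs: p_u = 21.54 kPa.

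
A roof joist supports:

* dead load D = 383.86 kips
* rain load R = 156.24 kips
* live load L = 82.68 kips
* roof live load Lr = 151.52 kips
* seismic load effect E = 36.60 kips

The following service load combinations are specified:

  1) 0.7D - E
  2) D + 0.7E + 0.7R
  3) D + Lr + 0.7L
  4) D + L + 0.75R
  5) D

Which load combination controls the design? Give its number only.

1) 0.7(383.86) - 1.0(36.60) = 232.10
2) 1.0(383.86) + 0.7(36.60) + 0.7(156.24) = 518.85
3) 1.0(383.86) + 1.0(151.52) + 0.7(82.68) = 593.26
4) 1.0(383.86) + 1.0(82.68) + 0.75(156.24) = 583.72
5) 1.0(383.86) = 383.86
The largest value is 593.26 kips from combination 3.

Combination 3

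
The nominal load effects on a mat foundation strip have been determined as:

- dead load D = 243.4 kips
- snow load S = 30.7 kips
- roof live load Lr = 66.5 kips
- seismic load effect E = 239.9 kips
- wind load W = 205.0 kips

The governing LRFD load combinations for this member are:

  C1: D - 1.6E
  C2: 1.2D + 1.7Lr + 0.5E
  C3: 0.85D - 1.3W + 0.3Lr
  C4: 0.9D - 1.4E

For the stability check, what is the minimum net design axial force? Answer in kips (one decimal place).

-140.4 kips

C1: 1.0(243.4) - 1.6(239.9) = -140.4
C2: 1.2(243.4) + 1.7(66.5) + 0.5(239.9) = 525.1
C3: 0.85(243.4) - 1.3(205.0) + 0.3(66.5) = -39.7
C4: 0.9(243.4) - 1.4(239.9) = -116.8
Combination 1 gives the minimum: -140.4 kips.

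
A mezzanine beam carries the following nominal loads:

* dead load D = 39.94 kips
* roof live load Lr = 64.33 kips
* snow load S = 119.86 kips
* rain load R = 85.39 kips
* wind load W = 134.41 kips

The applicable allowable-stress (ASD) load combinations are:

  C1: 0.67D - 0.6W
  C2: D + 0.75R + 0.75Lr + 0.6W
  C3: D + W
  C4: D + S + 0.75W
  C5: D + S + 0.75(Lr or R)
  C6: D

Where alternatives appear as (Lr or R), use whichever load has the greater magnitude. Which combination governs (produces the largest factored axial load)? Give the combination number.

Combination 4

(Lr or R) → R = 85.39 kips.
C1: 0.67(39.94) - 0.6(134.41) = -53.89
C2: 1.0(39.94) + 0.75(85.39) + 0.75(64.33) + 0.6(134.41) = 232.88
C3: 1.0(39.94) + 1.0(134.41) = 174.35
C4: 1.0(39.94) + 1.0(119.86) + 0.75(134.41) = 260.61
C5: 1.0(39.94) + 1.0(119.86) + 0.75(85.39) = 223.84
C6: 1.0(39.94) = 39.94
The largest value is 260.61 kips from combination 4.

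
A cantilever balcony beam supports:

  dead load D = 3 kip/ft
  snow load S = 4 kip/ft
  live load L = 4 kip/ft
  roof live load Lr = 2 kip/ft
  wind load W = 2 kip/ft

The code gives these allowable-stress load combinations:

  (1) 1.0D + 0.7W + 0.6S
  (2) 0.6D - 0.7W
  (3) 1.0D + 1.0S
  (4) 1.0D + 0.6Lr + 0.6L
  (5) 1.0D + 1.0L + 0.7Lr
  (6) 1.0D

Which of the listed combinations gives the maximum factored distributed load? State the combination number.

(1) 1.0(3) + 0.7(2) + 0.6(4) = 3.0 + 1.4 + 2.4 = 6.8
(2) 0.6(3) - 0.7(2) = 1.8 - 1.4 = 0.4
(3) 1.0(3) + 1.0(4) = 3.0 + 4.0 = 7.0
(4) 1.0(3) + 0.6(2) + 0.6(4) = 3.0 + 1.2 + 2.4 = 6.6
(5) 1.0(3) + 1.0(4) + 0.7(2) = 3.0 + 4.0 + 1.4 = 8.4
(6) 1.0(3) = 3.0
The largest value is 8.4 kip/ft from combination 5.

Combination 5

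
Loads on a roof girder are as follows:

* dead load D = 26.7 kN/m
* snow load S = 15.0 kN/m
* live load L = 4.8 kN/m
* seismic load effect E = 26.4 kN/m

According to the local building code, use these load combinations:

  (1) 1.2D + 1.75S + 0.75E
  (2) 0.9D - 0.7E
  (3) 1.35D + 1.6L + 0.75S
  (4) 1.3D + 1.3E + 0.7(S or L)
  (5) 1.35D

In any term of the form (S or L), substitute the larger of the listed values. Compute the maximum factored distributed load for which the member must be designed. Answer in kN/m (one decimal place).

(S or L) → S = 15.0 kN/m.
(1) 1.2(26.7) + 1.75(15.0) + 0.75(26.4) = 32.0 + 26.3 + 19.8 = 78.1
(2) 0.9(26.7) - 0.7(26.4) = 5.6
(3) 1.35(26.7) + 1.6(4.8) + 0.75(15.0) = 36.0 + 7.7 + 11.3 = 55.0
(4) 1.3(26.7) + 1.3(26.4) + 0.7(15.0) = 34.7 + 34.3 + 10.5 = 79.5
(5) 1.35(26.7) = 36.0
Maximum is from combination 4.

79.5 kN/m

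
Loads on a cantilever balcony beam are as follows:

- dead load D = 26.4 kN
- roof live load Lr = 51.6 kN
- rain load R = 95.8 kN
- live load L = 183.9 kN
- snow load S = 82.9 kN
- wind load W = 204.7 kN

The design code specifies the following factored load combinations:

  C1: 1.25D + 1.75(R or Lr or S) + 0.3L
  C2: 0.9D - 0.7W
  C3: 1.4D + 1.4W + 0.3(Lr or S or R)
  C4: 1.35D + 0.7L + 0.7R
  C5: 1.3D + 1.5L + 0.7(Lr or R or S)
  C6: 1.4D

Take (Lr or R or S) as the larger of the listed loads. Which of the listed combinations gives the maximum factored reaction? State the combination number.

Combination 5

(R or Lr or S) → R = 95.8 kN; (Lr or S or R) → R = 95.8 kN; (Lr or R or S) → R = 95.8 kN.
C1: 1.25(26.4) + 1.75(95.8) + 0.3(183.9) = 255.82
C2: 0.9(26.4) - 0.7(204.7) = -119.53
C3: 1.4(26.4) + 1.4(204.7) + 0.3(95.8) = 352.28
C4: 1.35(26.4) + 0.7(183.9) + 0.7(95.8) = 231.43
C5: 1.3(26.4) + 1.5(183.9) + 0.7(95.8) = 377.23
C6: 1.4(26.4) = 36.96
The largest value is 377.23 kN from combination 5.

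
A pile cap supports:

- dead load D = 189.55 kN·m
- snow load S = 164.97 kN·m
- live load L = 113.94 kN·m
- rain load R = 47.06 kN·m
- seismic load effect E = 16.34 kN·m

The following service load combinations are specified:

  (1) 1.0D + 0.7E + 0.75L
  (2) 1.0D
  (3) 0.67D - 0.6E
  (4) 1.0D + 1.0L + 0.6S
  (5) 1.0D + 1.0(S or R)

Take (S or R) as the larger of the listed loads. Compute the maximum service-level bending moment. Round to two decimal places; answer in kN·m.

402.47 kN·m

(S or R) → S = 164.97 kN·m.
(1) 1.0(189.55) + 0.7(16.34) + 0.75(113.94) = 286.44
(2) 1.0(189.55) = 189.55
(3) 0.67(189.55) - 0.6(16.34) = 117.19
(4) 1.0(189.55) + 1.0(113.94) + 0.6(164.97) = 189.55 + 113.94 + 98.98 = 402.47
(5) 1.0(189.55) + 1.0(164.97) = 189.55 + 164.97 = 354.52
Maximum is from combination 4.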